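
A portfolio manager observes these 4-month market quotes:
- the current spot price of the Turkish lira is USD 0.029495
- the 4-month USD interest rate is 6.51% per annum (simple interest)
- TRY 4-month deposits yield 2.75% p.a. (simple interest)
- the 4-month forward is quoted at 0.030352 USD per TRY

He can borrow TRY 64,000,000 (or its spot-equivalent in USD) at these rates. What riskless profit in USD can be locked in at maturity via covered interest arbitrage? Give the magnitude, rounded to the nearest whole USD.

T = 4/12 years.
Invest the TRY and cover forward: 64,000,000 × 1.009166667 × 0.030352 = USD 1,960,334.51.
Convert at spot and invest in USD: 64,000,000 × 0.029495 × 1.021700 = USD 1,928,642.66.
The quoted forward overvalues TRY, so borrow USD, buy TRY at spot, deposit the TRY at 2.75%, and sell the proceeds forward at 0.030352.
Arbitrage profit = |1,960,334.51 − 1,928,642.66| = USD 31,692.

USD 31,692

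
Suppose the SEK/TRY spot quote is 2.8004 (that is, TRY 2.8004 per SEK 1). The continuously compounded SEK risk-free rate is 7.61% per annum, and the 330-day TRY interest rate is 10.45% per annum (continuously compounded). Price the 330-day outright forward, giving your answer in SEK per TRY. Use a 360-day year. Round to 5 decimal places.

0.34792

T = 330/360 years.
TRY growth factor: e^(0.1045×330/360) = 1.1005298.
SEK accumulates by e^(0.0761×330/360) = 1.072249.
Forward (TRY per SEK) = 2.8004 × 1.1005298 / 1.072249 = 2.874261.
Invert for SEK per TRY: 1 / 2.874261 = 0.34792.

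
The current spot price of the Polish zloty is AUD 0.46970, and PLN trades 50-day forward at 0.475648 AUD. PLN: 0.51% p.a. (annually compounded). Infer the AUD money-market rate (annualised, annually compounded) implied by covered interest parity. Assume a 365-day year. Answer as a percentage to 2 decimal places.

10.18%

T = 50/365 years.
By CIP, F/S equals the AUD-to-PLN growth ratio: 0.475648/0.4697 = 1.0126634.
PLN growth factor: (1 + 0.0051)^(50/365) = 1.0006971.
Hence g_AUD = 1.0133693.
Annualise: 1.0133693^(365/50) − 1 = 0.101804 = 10.18%.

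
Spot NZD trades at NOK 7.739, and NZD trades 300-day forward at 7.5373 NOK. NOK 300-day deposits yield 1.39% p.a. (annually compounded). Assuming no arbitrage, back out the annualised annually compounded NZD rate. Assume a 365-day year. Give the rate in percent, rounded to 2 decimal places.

4.70%

T = 300/365 years.
CIP gives F = S · g_NOK/g_NZD, so g_NOK/g_NZD = 7.5373/7.739 = 0.9739372.
The NOK side grows by (1 + 0.0139)^(300/365) = 1.0114106.
Hence g_NZD = 1.0384762.
r = 1.0384762^(365/300) − 1 = 0.047006 → 4.70%.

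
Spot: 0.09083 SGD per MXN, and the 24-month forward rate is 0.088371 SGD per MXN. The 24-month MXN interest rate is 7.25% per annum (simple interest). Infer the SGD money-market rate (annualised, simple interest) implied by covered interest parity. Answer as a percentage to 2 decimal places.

T = 2 years.
By CIP, F/S equals the SGD-to-MXN growth ratio: 0.088371/0.09083 = 0.9729274.
MXN growth factor: 1 + 0.0725×2 = 1.145000.
So the SGD growth factor = 1.1140019.
(1.1140019 − 1)/T = 0.057001, i.e. 5.70%.

5.70%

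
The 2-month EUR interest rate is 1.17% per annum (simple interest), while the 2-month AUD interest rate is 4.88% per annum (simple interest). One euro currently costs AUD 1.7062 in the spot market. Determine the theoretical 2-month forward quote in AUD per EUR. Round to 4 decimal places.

T = 2/12 years.
AUD accumulates by 1 + 0.0488×2/12 = 1.0081333.
Growth of 1 EUR over T: 1 + 0.0117×2/12 = 1.001950.
CIP: F = S · (grow AUD)/(grow EUR) = 1.7062 × 1.0081333/1.001950 = 1.716729 AUD per EUR.

1.7167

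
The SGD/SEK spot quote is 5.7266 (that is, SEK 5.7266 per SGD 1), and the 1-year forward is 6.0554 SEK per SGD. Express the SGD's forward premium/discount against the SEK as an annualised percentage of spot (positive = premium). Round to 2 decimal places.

T = 1 year.
SGD trades forward at +5.74163% vs spot over the period.
×(1/T) gives 5.74% p.a.

+5.74%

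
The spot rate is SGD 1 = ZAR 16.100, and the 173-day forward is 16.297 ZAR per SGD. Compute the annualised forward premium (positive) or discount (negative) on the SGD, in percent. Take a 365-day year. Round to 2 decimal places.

T = 173/365 years.
SGD trades forward at +1.22360% vs spot over the period.
Per annum: 0.0122360 / (173/365) = 0.025816 = 2.58%.

+2.58%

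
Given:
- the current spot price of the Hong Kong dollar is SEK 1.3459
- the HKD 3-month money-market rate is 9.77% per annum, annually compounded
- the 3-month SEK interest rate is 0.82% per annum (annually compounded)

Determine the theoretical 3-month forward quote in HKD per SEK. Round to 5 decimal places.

0.75896

T = 3/12 years.
Growth of 1 SEK over T: (1 + 0.0082)^(3/12) = 1.0020437.
Growth of 1 HKD over T: (1 + 0.0977)^(3/12) = 1.0235779.
So F = 1.3459 × 1.0020437 / 1.0235779 = 1.317585 (SEK/HKD).
Invert for HKD per SEK: 1 / 1.317585 = 0.75896.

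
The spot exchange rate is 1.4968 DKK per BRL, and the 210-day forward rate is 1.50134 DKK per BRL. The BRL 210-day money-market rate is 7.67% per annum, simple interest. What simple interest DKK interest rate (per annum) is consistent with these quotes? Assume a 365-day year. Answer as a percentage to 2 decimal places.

T = 210/365 years.
CIP gives F = S · g_DKK/g_BRL, so g_DKK/g_BRL = 1.50134/1.4968 = 1.0030331.
The BRL side grows by 1 + 0.0767×210/365 = 1.0441288.
So the DKK growth factor = 1.0472957.
r = (1.0472957 − 1)/(210/365) = 0.082204 → 8.22%.

8.22%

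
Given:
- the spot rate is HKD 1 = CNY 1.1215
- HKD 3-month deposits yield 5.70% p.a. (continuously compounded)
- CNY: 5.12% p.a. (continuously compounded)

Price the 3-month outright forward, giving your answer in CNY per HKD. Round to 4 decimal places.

1.1199

T = 3/12 years.
CNY growth factor: e^(0.0512×3/12) = 1.0128823.
HKD growth factor: e^(0.0570×3/12) = 1.014352.
So F = 1.1215 × 1.0128823 / 1.014352 = 1.119875 (CNY/HKD).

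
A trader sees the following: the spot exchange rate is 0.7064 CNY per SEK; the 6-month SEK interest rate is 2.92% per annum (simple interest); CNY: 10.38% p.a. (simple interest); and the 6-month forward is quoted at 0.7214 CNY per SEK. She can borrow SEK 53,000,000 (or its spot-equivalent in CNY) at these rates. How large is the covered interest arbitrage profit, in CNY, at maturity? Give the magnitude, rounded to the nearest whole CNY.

CNY 589,875

T = 6/12 years.
Invest the SEK and cover forward: 53,000,000 × 1.014600 × 0.7214 = CNY 38,792,419.32.
Convert at spot and invest in CNY: 53,000,000 × 0.7064 × 1.051900 = CNY 39,382,294.48.
The quoted forward undervalues SEK, so borrow SEK, convert to CNY at spot, deposit the CNY at 10.38%, and buy SEK forward at 0.7214 to cover the loan.
The gap between the two covered legs is CNY 589,875.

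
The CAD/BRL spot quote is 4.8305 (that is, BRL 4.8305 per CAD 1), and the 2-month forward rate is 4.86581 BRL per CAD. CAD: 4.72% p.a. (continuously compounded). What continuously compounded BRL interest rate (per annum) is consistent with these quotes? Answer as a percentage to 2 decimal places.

T = 2/12 years.
F/S = 4.86581/4.8305 = 1.0073098 = (growth of BRL) / (growth of CAD).
The CAD side grows by e^(0.0472×2/12) = 1.0078977.
So the BRL growth factor = 1.0152652.
Take logs: ln 1.0152652 / (2/12) = 0.090899, so 9.09%.

9.09%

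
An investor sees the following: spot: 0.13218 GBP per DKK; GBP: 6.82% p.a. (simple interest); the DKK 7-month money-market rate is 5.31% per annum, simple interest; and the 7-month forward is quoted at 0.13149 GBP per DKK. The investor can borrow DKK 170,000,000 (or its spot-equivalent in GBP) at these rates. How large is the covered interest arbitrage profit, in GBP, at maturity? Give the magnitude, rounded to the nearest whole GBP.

GBP 318,862

T = 7/12 years.
Invest the DKK and cover forward: 170,000,000 × 1.030975 × 0.13149 = GBP 23,045,693.47.
Convert at spot and invest in GBP: 170,000,000 × 0.13218 × 1.0397833333 = GBP 23,364,555.37.
The quoted forward undervalues DKK, so borrow DKK, convert to GBP at spot, deposit the GBP at 6.82%, and buy DKK forward at 0.13149 to cover the loan.
Arbitrage profit = |23,045,693.47 − 23,364,555.37| = GBP 318,862.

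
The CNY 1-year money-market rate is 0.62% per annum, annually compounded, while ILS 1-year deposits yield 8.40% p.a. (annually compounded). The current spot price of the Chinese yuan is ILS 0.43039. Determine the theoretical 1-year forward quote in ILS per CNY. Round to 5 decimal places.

T = 1 year.
Growth of 1 ILS over T: (1 + 0.0840)^1 = 1.084000.
CNY growth factor: (1 + 0.0062)^1 = 1.006200.
So F = 0.43039 × 1.084000 / 1.006200 = 0.4636680 (ILS/CNY).

0.46367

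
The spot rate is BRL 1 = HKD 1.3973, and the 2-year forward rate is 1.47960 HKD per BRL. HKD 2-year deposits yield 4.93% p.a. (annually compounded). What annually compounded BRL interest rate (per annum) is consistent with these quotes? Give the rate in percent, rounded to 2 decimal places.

1.97%

T = 2 years.
By CIP, F/S equals the HKD-to-BRL growth ratio: 1.4796/1.3973 = 1.0588993.
HKD growth factor: (1 + 0.0493)^2 = 1.1010305.
That pins the BRL growth at 1.0397877.
Annualise: 1.0397877^(1/2) − 1 = 0.019700 = 1.97%.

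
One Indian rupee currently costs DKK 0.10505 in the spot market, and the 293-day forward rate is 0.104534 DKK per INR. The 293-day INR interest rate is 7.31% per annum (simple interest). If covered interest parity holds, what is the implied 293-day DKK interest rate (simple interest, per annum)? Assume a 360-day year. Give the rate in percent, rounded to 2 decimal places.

T = 293/360 years.
F/S = 0.104534/0.10505 = 0.9950881 = (growth of DKK) / (growth of INR).
INR growth factor: 1 + 0.0731×293/360 = 1.0594953.
Hence g_DKK = 1.0542912.
r = (1.0542912 − 1)/(293/360) = 0.066706 → 6.67%.

6.67%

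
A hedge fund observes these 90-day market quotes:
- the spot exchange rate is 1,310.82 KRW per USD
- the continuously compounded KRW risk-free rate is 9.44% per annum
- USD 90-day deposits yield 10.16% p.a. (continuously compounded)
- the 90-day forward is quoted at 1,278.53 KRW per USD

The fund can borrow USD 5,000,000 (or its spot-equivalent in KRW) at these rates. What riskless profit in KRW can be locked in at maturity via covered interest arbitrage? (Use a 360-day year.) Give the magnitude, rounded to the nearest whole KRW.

KRW 153,513,367

T = 90/360 years.
Route A — deposit USD, sell forward: 5,000,000 × 1.025725328609 × 1278.53 = KRW 6,557,103,021.93.
Route B — convert at spot, deposit KRW: 5,000,000 × 1310.82 × 1.023880683696 = KRW 6,710,616,389.01.
The quoted forward undervalues USD, so borrow USD, convert to KRW at spot, deposit the KRW at 9.44%, and buy USD forward at 1,278.53 to cover the loan.
Profit = 6,710,616,389.01 − 6,557,103,021.93 = KRW 153,513,367.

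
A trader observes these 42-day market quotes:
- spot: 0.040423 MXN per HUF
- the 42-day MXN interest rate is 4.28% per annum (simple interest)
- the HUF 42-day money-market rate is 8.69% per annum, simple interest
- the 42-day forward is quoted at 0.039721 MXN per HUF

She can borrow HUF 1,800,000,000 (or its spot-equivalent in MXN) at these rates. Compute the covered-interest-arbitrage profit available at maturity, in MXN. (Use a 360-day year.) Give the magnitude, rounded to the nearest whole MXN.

MXN 902,053

T = 42/360 years.
Invest the HUF and cover forward: 1,800,000,000 × 1.0101383333 × 0.039721 = MXN 72,222,668.53.
Convert at spot and invest in MXN: 1,800,000,000 × 0.040423 × 1.0049933333 = MXN 73,124,721.92.
The quoted forward undervalues HUF, so borrow HUF, convert to MXN at spot, deposit the MXN at 4.28%, and buy HUF forward at 0.039721 to cover the loan.
The gap between the two covered legs is MXN 902,053.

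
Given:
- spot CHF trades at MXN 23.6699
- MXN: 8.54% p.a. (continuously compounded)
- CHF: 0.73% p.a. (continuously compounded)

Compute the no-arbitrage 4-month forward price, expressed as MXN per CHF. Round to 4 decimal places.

T = 4/12 years.
MXN accumulates by e^(0.0854×4/12) = 1.02887571.
CHF growth factor: e^(0.0073×4/12) = 1.0024363.
CIP: F = S · (grow MXN)/(grow CHF) = 23.6699 × 1.02887571/1.0024363 = 24.294197 MXN per CHF.

24.2942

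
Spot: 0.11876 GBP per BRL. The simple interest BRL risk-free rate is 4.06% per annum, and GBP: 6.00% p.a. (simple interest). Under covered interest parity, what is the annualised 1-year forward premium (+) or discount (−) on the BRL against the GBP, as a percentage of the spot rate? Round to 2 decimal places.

T = 1 year.
No-arbitrage forward: 0.11876 × 1.060000 / 1.040600 = 0.12097405 GBP/BRL.
(F − S)/S ÷ T = (0.12097405 − 0.11876)/0.11876/1 = 0.018643 → 1.86%.

+1.86%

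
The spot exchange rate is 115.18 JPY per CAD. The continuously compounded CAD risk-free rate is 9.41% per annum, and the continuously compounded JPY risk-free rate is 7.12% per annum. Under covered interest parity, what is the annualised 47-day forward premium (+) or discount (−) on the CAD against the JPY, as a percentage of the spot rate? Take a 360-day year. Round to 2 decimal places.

T = 47/360 years.
No-arbitrage forward: 115.18 × 1.0093389 / 1.0123611 = 114.83615 JPY/CAD.
Annualised premium = (F − S)/S × (1/T) = (114.83615 − 115.18)/115.18 ÷ (47/360) = -2.29%.

-2.29%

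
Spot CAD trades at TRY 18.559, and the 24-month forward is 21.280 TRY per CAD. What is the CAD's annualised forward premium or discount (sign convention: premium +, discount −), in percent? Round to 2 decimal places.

T = 2 years.
Period premium: (21.280 − 18.559)/18.559 = 0.1466135.
Per annum: 0.1466135 / 2 = 0.073307 = 7.33%.

+7.33%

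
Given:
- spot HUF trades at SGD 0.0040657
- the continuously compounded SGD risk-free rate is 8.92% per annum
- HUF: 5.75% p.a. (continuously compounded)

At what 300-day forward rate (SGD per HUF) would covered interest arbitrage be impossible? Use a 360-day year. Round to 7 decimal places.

0.0041745

T = 300/360 years.
SGD growth factor: e^(0.0892×300/360) = 1.0771658.
Growth of 1 HUF over T: e^(0.0575×300/360) = 1.0490832.
CIP: F = S · (grow SGD)/(grow HUF) = 0.0040657 × 1.0771658/1.0490832 = 0.004174534 SGD per HUF.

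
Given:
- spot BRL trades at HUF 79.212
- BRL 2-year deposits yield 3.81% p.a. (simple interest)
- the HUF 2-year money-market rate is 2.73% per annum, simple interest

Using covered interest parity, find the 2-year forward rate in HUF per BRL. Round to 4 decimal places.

T = 2 years.
Growth of 1 HUF over T: 1 + 0.0273×2 = 1.054600.
BRL growth factor: 1 + 0.0381×2 = 1.076200.
So F = 79.212 × 1.054600 / 1.076200 = 77.622166 (HUF/BRL).

77.6222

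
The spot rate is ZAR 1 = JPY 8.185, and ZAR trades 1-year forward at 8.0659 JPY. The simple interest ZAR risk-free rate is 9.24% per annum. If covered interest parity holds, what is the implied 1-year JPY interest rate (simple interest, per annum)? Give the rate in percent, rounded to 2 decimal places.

T = 1 year.
CIP gives F = S · g_JPY/g_ZAR, so g_JPY/g_ZAR = 8.0659/8.185 = 0.9854490.
ZAR growth factor: 1 + 0.0924×1 = 1.092400.
That pins the JPY growth at 1.0765045.
r = (1.0765045 − 1)/1 = 0.076504 → 7.65%.

7.65%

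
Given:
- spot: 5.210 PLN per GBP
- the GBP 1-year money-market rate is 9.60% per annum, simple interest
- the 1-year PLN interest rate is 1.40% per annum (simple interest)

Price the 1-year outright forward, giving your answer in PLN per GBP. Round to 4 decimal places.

4.8202

T = 1 year.
PLN accumulates by 1 + 0.0140×1 = 1.014000.
GBP accumulates by 1 + 0.0960×1 = 1.096000.
Forward (PLN per GBP) = 5.21 × 1.014000 / 1.096000 = 4.820201.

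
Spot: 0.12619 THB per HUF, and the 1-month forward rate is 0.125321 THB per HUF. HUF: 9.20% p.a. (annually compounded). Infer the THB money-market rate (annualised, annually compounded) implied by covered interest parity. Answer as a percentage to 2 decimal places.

T = 1/12 years.
By CIP, F/S equals the THB-to-HUF growth ratio: 0.125321/0.12619 = 0.9931136.
HUF growth factor: (1 + 0.0920)^(1/12) = 1.0073612.
So the THB growth factor = 1.0004241.
r = 1.0004241^(12/1) − 1 = 0.005101 → 0.51%.

0.51%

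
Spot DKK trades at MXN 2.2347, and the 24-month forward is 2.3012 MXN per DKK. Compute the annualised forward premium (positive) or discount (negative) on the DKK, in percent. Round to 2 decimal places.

T = 2 years.
Period premium: (2.3012 − 2.2347)/2.2347 = 0.0297579.
Per annum: 0.0297579 / 2 = 0.014879 = 1.49%.

+1.49%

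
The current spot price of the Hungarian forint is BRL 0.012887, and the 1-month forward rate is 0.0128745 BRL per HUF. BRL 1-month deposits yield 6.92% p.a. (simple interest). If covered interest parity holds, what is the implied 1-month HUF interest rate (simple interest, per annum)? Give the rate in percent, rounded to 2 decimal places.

8.09%

T = 1/12 years.
CIP gives F = S · g_BRL/g_HUF, so g_BRL/g_HUF = 0.0128745/0.012887 = 0.9990300.
The BRL side grows by 1 + 0.0692×1/12 = 1.0057667.
That pins the HUF growth at 1.0067432.
(1.0067432 − 1)/T = 0.080918, i.e. 8.09%.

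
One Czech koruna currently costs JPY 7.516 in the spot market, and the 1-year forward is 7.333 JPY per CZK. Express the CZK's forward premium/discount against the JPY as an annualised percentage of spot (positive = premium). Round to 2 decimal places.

-2.43%

T = 1 year.
CZK trades forward at -2.43481% vs spot over the period.
Annualise by dividing by T: -0.0243481 / 1 = -0.024348 → -2.43%.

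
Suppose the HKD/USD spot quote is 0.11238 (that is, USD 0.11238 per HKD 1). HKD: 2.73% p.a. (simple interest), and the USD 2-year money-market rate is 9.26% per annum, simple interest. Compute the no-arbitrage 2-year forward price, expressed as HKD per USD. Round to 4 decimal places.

T = 2 years.
Growth of 1 USD over T: 1 + 0.0926×2 = 1.185200.
Growth of 1 HKD over T: 1 + 0.0273×2 = 1.054600.
So F = 0.11238 × 1.185200 / 1.054600 = 0.1262970 (USD/HKD).
Quoted the other way: 1/0.1262970 = 7.9178 HKD per USD.

7.9178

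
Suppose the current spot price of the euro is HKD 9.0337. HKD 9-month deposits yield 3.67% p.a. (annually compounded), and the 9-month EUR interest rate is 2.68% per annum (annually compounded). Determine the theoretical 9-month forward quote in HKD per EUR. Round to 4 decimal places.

9.0989

T = 9/12 years.
HKD accumulates by (1 + 0.0367)^(9/12) = 1.0274006.
Growth of 1 EUR over T: (1 + 0.0268)^(9/12) = 1.0200334.
CIP: F = S · (grow HKD)/(grow EUR) = 9.0337 × 1.0274006/1.0200334 = 9.098946 HKD per EUR.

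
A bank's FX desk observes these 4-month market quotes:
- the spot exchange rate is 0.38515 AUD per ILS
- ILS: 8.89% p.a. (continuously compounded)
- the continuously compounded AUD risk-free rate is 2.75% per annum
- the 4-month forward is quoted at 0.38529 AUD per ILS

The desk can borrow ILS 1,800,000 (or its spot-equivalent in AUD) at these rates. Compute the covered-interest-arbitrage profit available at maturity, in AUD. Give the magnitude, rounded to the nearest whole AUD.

AUD 14,727

T = 4/12 years.
Invest the ILS and cover forward: 1,800,000 × 1.03007677 × 0.38529 = AUD 714,380.90.
Convert at spot and invest in AUD: 1,800,000 × 0.38515 × 1.00920881 = AUD 699,654.19.
The quoted forward overvalues ILS, so borrow AUD, buy ILS at spot, deposit the ILS at 8.89%, and sell the proceeds forward at 0.38529.
Profit = 714,380.90 − 699,654.19 = AUD 14,727.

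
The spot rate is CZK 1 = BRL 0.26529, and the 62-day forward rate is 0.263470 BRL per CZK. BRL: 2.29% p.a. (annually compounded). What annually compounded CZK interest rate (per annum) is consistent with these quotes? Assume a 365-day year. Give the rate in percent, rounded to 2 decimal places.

6.52%

T = 62/365 years.
By CIP, F/S equals the BRL-to-CZK growth ratio: 0.26347/0.26529 = 0.9931396.
The BRL side grows by (1 + 0.0229)^(62/365) = 1.0038534.
So the CZK growth factor = 1.0107878.
Annualise: 1.0107878^(365/62) − 1 = 0.065207 = 6.52%.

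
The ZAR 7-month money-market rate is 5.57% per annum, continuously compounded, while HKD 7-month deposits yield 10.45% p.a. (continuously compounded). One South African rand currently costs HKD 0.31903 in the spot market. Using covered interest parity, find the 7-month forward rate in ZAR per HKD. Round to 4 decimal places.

T = 7/12 years.
HKD accumulates by e^(0.1045×7/12) = 1.0628546.
ZAR growth factor: e^(0.0557×7/12) = 1.0330253.
Forward (HKD per ZAR) = 0.31903 × 1.0628546 / 1.0330253 = 0.3282422.
Quoted the other way: 1/0.3282422 = 3.0465 ZAR per HKD.

3.0465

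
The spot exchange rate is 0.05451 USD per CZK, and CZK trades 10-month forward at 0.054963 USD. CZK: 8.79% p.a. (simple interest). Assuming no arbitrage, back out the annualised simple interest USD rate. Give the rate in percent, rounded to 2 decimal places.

T = 10/12 years.
CIP gives F = S · g_USD/g_CZK, so g_USD/g_CZK = 0.054963/0.05451 = 1.0083104.
The CZK side grows by 1 + 0.0879×10/12 = 1.073250.
That pins the USD growth at 1.0821691.
r = (1.0821691 − 1)/(10/12) = 0.098603 → 9.86%.

9.86%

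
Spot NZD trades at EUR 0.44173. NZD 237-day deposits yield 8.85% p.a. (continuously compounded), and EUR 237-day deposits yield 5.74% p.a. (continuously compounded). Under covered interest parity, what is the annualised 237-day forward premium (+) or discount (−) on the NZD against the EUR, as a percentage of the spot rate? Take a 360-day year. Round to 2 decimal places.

-3.08%

T = 237/360 years.
F = S · g_EUR/g_NZD = 0.44173 × 1.0385114/1.0599932 = 0.43277791.
(F − S)/S ÷ T = (0.43277791 − 0.44173)/0.44173/(237/360) = -0.030784 → -3.08%.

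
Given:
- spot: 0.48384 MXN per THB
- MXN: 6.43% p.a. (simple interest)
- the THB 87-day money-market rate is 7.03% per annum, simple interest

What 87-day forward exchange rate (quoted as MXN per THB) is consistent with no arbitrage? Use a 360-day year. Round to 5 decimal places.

T = 87/360 years.
MXN accumulates by 1 + 0.0643×87/360 = 1.0155392.
Growth of 1 THB over T: 1 + 0.0703×87/360 = 1.0169892.
CIP: F = S · (grow MXN)/(grow THB) = 0.48384 × 1.0155392/1.0169892 = 0.4831502 MXN per THB.

0.48315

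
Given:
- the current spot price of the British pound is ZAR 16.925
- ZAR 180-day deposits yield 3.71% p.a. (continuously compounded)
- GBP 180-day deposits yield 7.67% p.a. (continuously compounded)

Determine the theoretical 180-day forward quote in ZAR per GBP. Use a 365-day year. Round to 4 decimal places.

16.5977

T = 180/365 years.
ZAR accumulates by e^(0.0371×180/365) = 1.01846429.
GBP growth factor: e^(0.0767×180/365) = 1.03854912.
Forward (ZAR per GBP) = 16.925 × 1.01846429 / 1.03854912 = 16.597682.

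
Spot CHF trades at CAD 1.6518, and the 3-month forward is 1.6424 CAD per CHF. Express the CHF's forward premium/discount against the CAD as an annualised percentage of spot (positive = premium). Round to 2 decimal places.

T = 3/12 years.
CHF trades forward at -0.56908% vs spot over the period.
Annualise by dividing by T: -0.0056908 / (3/12) = -0.022763 → -2.28%.

-2.28%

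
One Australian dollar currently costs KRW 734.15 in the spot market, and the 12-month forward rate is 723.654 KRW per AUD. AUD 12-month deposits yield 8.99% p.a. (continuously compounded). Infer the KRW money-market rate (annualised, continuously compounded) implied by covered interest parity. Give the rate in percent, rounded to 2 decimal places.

7.55%

T = 1 year.
F/S = 723.654/734.15 = 0.9857032 = (growth of KRW) / (growth of AUD).
AUD growth factor: e^(0.0899×1) = 1.0940649.
Hence g_KRW = 1.0784233.
r = ln(1.0784233)/1 = 0.075500 → 7.55%.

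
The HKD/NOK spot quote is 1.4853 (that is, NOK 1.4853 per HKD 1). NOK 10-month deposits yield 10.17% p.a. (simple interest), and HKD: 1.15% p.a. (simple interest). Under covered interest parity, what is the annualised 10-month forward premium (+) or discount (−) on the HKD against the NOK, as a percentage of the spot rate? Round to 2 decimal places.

T = 10/12 years.
No-arbitrage forward: 1.4853 × 1.084750 / 1.0095833 = 1.5958853 NOK/HKD.
Annualised premium = (F − S)/S × (1/T) = (1.5958853 − 1.4853)/1.4853 ÷ (10/12) = 8.93%.

+8.93%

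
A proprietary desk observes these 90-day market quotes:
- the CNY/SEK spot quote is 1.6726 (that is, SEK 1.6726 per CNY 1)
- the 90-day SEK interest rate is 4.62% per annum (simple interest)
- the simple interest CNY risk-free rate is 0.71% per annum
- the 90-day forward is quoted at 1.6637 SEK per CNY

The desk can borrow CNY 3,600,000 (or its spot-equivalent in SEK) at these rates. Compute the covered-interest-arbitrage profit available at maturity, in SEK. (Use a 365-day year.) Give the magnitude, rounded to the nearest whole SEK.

SEK 90,149

T = 90/365 years.
Invest the CNY and cover forward: 3,600,000 × 1.001750685 × 1.6637 = SEK 5,999,805.41.
Convert at spot and invest in SEK: 3,600,000 × 1.6726 × 1.011391781 = SEK 6,089,954.01.
The quoted forward undervalues CNY, so borrow CNY, convert to SEK at spot, deposit the SEK at 4.62%, and buy CNY forward at 1.6637 to cover the loan.
Arbitrage profit = |5,999,805.41 − 6,089,954.01| = SEK 90,149.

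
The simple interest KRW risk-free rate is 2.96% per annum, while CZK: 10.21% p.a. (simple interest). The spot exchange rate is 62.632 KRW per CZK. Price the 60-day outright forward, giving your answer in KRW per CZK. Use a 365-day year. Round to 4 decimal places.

61.8979

T = 60/365 years.
KRW accumulates by 1 + 0.0296×60/365 = 1.00486575.
Growth of 1 CZK over T: 1 + 0.1021×60/365 = 1.01678356.
So F = 62.632 × 1.00486575 / 1.01678356 = 61.897885 (KRW/CZK).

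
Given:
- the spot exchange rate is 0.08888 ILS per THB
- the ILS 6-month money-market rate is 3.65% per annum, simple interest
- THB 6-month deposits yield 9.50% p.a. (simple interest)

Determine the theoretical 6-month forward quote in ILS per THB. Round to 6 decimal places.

0.086398

T = 6/12 years.
Growth of 1 ILS over T: 1 + 0.0365×6/12 = 1.018250.
THB growth factor: 1 + 0.0950×6/12 = 1.047500.
Forward (ILS per THB) = 0.08888 × 1.018250 / 1.047500 = 0.08639815.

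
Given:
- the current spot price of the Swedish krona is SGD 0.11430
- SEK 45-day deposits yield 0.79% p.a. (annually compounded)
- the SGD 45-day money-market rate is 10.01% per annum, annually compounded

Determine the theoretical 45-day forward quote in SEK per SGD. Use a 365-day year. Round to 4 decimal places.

8.6550

T = 45/365 years.
SGD growth factor: (1 + 0.1001)^(45/365) = 1.0118312.
SEK growth factor: (1 + 0.0079)^(45/365) = 1.0009706.
CIP: F = S · (grow SGD)/(grow SEK) = 0.1143 × 1.0118312/1.0009706 = 0.1155402 SGD per SEK.
Invert for SEK per SGD: 1 / 0.1155402 = 8.6550.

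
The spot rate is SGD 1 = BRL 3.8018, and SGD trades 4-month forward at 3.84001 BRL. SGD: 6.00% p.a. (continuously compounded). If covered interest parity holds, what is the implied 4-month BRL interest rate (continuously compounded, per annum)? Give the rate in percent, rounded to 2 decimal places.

9.00%

T = 4/12 years.
By CIP, F/S equals the BRL-to-SGD growth ratio: 3.84001/3.8018 = 1.0100505.
The SGD side grows by e^(0.0600×4/12) = 1.0202013.
So the BRL growth factor = 1.0304548.
r = ln(1.0304548)/(4/12) = 0.090001 → 9.00%.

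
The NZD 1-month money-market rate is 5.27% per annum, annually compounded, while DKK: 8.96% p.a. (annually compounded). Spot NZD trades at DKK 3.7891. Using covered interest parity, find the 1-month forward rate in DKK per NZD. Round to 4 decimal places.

3.8000

T = 1/12 years.
Growth of 1 DKK over T: (1 + 0.0896)^(1/12) = 1.0071765.
NZD growth factor: (1 + 0.0527)^(1/12) = 1.004289.
Forward (DKK per NZD) = 3.7891 × 1.0071765 / 1.004289 = 3.799994.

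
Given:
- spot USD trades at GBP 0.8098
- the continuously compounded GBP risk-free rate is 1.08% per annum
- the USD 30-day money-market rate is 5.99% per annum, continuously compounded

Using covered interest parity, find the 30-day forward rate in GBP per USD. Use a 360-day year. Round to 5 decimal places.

0.80649

T = 30/360 years.
GBP growth factor: e^(0.0108×30/360) = 1.0009004.
Growth of 1 USD over T: e^(0.0599×30/360) = 1.0050041.
So F = 0.8098 × 1.0009004 / 1.0050041 = 0.8064934 (GBP/USD).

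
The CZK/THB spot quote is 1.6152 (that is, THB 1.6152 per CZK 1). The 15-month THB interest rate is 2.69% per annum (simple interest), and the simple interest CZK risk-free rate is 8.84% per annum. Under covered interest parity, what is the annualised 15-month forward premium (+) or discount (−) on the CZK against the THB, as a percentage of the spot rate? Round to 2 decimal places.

T = 15/12 years.
No-arbitrage forward: 1.6152 × 1.033625 / 1.110500 = 1.5033869 THB/CZK.
(F − S)/S ÷ T = (1.5033869 − 1.6152)/1.6152/(15/12) = -0.055380 → -5.54%.

-5.54%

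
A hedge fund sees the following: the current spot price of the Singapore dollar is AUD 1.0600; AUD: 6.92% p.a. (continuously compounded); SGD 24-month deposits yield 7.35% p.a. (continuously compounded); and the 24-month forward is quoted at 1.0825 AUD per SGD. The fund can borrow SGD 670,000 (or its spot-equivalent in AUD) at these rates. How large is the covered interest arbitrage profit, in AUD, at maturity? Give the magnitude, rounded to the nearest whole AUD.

AUD 24,507

T = 2 years.
Route A — deposit SGD, sell forward: 670,000 × 1.15835396 × 1.0825 = AUD 840,125.17.
Route B — convert at spot, deposit AUD: 670,000 × 1.0600 × 1.14843483 = AUD 815,618.42.
The quoted forward overvalues SGD, so borrow AUD, buy SGD at spot, deposit the SGD at 7.35%, and sell the proceeds forward at 1.0825.
The gap between the two covered legs is AUD 24,507.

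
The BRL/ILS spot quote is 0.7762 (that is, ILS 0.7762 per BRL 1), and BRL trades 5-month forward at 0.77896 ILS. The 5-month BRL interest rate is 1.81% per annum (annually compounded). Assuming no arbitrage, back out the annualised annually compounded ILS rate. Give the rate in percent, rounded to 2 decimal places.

T = 5/12 years.
By CIP, F/S equals the ILS-to-BRL growth ratio: 0.77896/0.7762 = 1.0035558.
BRL growth factor: (1 + 0.0181)^(5/12) = 1.0075022.
That pins the ILS growth at 1.0110847.
Annualise: 1.0110847^(12/5) − 1 = 0.026810 = 2.68%.

2.68%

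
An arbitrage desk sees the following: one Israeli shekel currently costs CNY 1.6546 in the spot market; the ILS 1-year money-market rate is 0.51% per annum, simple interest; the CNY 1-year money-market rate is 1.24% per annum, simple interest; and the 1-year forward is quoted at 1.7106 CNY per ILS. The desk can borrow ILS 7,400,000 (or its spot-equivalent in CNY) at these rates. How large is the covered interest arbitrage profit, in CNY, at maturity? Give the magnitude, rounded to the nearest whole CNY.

T = 1 year.
Route A — deposit ILS, sell forward: 7,400,000 × 1.005100 × 1.7106 = CNY 12,722,998.04.
Route B — convert at spot, deposit CNY: 7,400,000 × 1.6546 × 1.012400 = CNY 12,395,866.10.
The quoted forward overvalues ILS, so borrow CNY, buy ILS at spot, deposit the ILS at 0.51%, and sell the proceeds forward at 1.7106.
The gap between the two covered legs is CNY 327,132.

CNY 327,132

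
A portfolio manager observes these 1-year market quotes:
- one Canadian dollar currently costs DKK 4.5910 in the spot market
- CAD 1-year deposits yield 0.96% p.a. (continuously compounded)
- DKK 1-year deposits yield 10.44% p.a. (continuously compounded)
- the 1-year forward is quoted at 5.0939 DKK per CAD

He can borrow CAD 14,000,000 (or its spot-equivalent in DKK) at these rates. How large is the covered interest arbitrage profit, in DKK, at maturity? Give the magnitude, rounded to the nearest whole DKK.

DKK 655,524

T = 1 year.
Invest the CAD and cover forward: 14,000,000 × 1.0096462278 × 5.0939 = DKK 72,002,516.88.
Convert at spot and invest in DKK: 14,000,000 × 4.5910 × 1.1100443839 = DKK 71,346,992.73.
The quoted forward overvalues CAD, so borrow DKK, buy CAD at spot, deposit the CAD at 0.96%, and sell the proceeds forward at 5.0939.
Arbitrage profit = |72,002,516.88 − 71,346,992.73| = DKK 655,524.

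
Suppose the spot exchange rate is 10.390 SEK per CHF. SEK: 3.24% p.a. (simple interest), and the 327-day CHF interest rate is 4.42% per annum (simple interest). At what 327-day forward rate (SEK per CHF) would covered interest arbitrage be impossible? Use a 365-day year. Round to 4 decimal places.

T = 327/365 years.
SEK growth factor: 1 + 0.0324×327/365 = 1.02902685.
Growth of 1 CHF over T: 1 + 0.0442×327/365 = 1.03959836.
Forward (SEK per CHF) = 10.39 × 1.02902685 / 1.03959836 = 10.284346.

10.2843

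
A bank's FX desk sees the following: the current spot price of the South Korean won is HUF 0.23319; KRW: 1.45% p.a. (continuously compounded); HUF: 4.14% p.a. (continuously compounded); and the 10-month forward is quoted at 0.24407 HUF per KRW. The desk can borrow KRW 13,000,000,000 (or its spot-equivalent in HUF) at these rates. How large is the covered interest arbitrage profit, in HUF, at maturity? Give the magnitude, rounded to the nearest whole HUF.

T = 10/12 years.
Keep in KRW, deliver into the forward: 13,000,000,000·1.012156631738·0.24407 = HUF 3,211,481,898.41.
Swap to HUF now, deposit: 13,000,000,000·0.23319·1.035102028376 = HUF 3,137,880,745.96.
The quoted forward overvalues KRW, so borrow HUF, buy KRW at spot, deposit the KRW at 1.45%, and sell the proceeds forward at 0.24407.
Profit = 3,211,481,898.41 − 3,137,880,745.96 = HUF 73,601,152.

HUF 73,601,152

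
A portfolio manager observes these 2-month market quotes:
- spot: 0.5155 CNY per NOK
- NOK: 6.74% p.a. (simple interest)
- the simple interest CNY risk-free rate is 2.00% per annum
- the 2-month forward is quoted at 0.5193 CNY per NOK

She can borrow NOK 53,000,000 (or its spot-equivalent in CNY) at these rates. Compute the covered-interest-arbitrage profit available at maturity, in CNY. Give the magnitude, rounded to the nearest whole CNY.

CNY 419,502

T = 2/12 years.
Invest the NOK and cover forward: 53,000,000 × 1.0112333333 × 0.5193 = CNY 27,832,073.91.
Convert at spot and invest in CNY: 53,000,000 × 0.5155 × 1.0033333333 = CNY 27,412,571.67.
The quoted forward overvalues NOK, so borrow CNY, buy NOK at spot, deposit the NOK at 6.74%, and sell the proceeds forward at 0.5193.
Arbitrage profit = |27,832,073.91 − 27,412,571.67| = CNY 419,502.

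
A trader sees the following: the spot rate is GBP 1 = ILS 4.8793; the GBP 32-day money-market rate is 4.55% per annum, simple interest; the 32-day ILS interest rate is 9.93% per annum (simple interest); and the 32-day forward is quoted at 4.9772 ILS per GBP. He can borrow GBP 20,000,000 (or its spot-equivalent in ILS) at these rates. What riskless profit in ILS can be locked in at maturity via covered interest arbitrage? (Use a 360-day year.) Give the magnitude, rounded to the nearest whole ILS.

ILS 1,499,241

T = 32/360 years.
Route A — deposit GBP, sell forward: 20,000,000 × 1.0040444444 × 4.9772 = ILS 99,946,600.17.
Route B — convert at spot, deposit ILS: 20,000,000 × 4.8793 × 1.0088266667 = ILS 98,447,359.10.
The quoted forward overvalues GBP, so borrow ILS, buy GBP at spot, deposit the GBP at 4.55%, and sell the proceeds forward at 4.9772.
The gap between the two covered legs is ILS 1,499,241.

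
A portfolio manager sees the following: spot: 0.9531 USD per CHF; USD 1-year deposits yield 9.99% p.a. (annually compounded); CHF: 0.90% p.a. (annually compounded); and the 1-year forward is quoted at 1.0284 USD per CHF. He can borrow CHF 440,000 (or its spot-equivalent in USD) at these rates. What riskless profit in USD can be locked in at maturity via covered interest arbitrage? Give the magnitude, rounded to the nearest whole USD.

USD 4,690

T = 1 year.
Invest the CHF and cover forward: 440,000 × 1.009000 × 1.0284 = USD 456,568.46.
Convert at spot and invest in USD: 440,000 × 0.9531 × 1.099900 = USD 461,258.46.
The quoted forward undervalues CHF, so borrow CHF, convert to USD at spot, deposit the USD at 9.99%, and buy CHF forward at 1.0284 to cover the loan.
Profit = 461,258.46 − 456,568.46 = USD 4,690.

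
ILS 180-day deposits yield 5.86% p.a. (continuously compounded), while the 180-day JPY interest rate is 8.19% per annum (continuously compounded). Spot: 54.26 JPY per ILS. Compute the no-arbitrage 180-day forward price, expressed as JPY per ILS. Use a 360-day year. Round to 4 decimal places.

T = 180/360 years.
JPY accumulates by e^(0.0819×180/360) = 1.04180001.
ILS growth factor: e^(0.0586×180/360) = 1.02973347.
Forward (JPY per ILS) = 54.26 × 1.04180001 / 1.02973347 = 54.895825.

54.8958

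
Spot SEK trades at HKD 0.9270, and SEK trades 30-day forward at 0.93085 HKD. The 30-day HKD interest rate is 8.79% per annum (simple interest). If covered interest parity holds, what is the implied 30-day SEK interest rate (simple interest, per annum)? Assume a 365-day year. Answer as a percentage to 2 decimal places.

3.72%

T = 30/365 years.
F/S = 0.93085/0.927 = 1.0041532 = (growth of HKD) / (growth of SEK).
HKD growth factor: 1 + 0.0879×30/365 = 1.0072247.
Hence g_SEK = 1.0030588.
r = (1.0030588 − 1)/(30/365) = 0.037215 → 3.72%.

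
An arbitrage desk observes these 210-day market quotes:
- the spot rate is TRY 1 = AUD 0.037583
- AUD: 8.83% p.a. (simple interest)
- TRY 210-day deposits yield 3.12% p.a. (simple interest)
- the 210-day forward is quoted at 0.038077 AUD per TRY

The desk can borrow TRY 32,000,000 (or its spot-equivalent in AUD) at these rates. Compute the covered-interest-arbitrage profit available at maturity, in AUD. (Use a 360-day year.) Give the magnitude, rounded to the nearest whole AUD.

AUD 23,963

T = 210/360 years.
Invest the TRY and cover forward: 32,000,000 × 1.018200 × 0.038077 = AUD 1,240,640.04.
Convert at spot and invest in AUD: 32,000,000 × 0.037583 × 1.051508333 = AUD 1,264,602.81.
The quoted forward undervalues TRY, so borrow TRY, convert to AUD at spot, deposit the AUD at 8.83%, and buy TRY forward at 0.038077 to cover the loan.
The gap between the two covered legs is AUD 23,963.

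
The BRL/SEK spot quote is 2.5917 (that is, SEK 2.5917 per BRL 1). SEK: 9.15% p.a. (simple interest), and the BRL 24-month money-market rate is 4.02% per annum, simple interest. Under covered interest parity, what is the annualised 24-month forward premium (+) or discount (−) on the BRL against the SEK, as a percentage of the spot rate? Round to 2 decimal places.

+4.75%

T = 2 years.
No-arbitrage forward: 2.5917 × 1.183000 / 1.080400 = 2.8378203 SEK/BRL.
(F − S)/S ÷ T = (2.8378203 − 2.5917)/2.5917/2 = 0.047482 → 4.75%.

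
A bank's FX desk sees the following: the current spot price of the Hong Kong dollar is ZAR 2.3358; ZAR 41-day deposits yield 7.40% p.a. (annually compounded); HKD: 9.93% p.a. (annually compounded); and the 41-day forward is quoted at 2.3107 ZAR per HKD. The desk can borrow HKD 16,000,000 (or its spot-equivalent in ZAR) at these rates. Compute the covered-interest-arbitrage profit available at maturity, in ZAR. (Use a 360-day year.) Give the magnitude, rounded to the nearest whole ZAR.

T = 41/360 years.
Invest the HKD and cover forward: 16,000,000 × 1.0108406108 × 2.3107 = ZAR 37,371,990.39.
Convert at spot and invest in ZAR: 16,000,000 × 2.3358 × 1.0081636698 = ZAR 37,677,899.20.
The quoted forward undervalues HKD, so borrow HKD, convert to ZAR at spot, deposit the ZAR at 7.40%, and buy HKD forward at 2.3107 to cover the loan.
The gap between the two covered legs is ZAR 305,909.

ZAR 305,909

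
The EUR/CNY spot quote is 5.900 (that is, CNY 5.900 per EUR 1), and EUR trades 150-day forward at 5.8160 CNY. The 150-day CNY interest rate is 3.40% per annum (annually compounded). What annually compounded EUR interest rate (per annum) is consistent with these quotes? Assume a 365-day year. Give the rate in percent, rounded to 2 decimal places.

T = 150/365 years.
CIP gives F = S · g_CNY/g_EUR, so g_CNY/g_EUR = 5.816/5.9 = 0.9857627.
The CNY side grows by (1 + 0.0340)^(150/365) = 1.0138352.
That pins the EUR growth at 1.0284779.
Annualise: 1.0284779^(365/150) − 1 = 0.070716 = 7.07%.

7.07%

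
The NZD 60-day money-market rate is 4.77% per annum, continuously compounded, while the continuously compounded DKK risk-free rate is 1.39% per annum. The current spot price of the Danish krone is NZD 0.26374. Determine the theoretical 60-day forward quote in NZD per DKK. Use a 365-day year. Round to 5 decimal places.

0.26521

T = 60/365 years.
NZD accumulates by e^(0.0477×60/365) = 1.0078719.
DKK growth factor: e^(0.0139×60/365) = 1.0022875.
So F = 0.26374 × 1.0078719 / 1.0022875 = 0.2652095 (NZD/DKK).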